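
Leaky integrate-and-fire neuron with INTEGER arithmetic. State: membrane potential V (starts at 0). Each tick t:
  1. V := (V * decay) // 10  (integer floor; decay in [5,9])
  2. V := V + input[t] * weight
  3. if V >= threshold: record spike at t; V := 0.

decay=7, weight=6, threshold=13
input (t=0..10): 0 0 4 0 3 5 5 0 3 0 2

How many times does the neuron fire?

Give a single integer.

Answer: 5

Derivation:
t=0: input=0 -> V=0
t=1: input=0 -> V=0
t=2: input=4 -> V=0 FIRE
t=3: input=0 -> V=0
t=4: input=3 -> V=0 FIRE
t=5: input=5 -> V=0 FIRE
t=6: input=5 -> V=0 FIRE
t=7: input=0 -> V=0
t=8: input=3 -> V=0 FIRE
t=9: input=0 -> V=0
t=10: input=2 -> V=12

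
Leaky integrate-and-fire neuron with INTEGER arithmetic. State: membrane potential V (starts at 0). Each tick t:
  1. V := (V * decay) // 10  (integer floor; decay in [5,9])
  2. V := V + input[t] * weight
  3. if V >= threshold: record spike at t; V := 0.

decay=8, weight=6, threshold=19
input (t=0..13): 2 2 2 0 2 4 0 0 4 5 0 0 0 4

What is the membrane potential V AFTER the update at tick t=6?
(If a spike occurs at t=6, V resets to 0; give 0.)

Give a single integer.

Answer: 0

Derivation:
t=0: input=2 -> V=12
t=1: input=2 -> V=0 FIRE
t=2: input=2 -> V=12
t=3: input=0 -> V=9
t=4: input=2 -> V=0 FIRE
t=5: input=4 -> V=0 FIRE
t=6: input=0 -> V=0
t=7: input=0 -> V=0
t=8: input=4 -> V=0 FIRE
t=9: input=5 -> V=0 FIRE
t=10: input=0 -> V=0
t=11: input=0 -> V=0
t=12: input=0 -> V=0
t=13: input=4 -> V=0 FIRE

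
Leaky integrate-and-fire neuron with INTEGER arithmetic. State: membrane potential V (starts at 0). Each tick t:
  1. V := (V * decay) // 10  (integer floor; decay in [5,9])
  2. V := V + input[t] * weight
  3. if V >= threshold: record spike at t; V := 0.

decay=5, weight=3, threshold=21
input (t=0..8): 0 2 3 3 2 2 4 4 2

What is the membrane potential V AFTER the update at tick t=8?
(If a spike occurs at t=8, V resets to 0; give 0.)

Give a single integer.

Answer: 6

Derivation:
t=0: input=0 -> V=0
t=1: input=2 -> V=6
t=2: input=3 -> V=12
t=3: input=3 -> V=15
t=4: input=2 -> V=13
t=5: input=2 -> V=12
t=6: input=4 -> V=18
t=7: input=4 -> V=0 FIRE
t=8: input=2 -> V=6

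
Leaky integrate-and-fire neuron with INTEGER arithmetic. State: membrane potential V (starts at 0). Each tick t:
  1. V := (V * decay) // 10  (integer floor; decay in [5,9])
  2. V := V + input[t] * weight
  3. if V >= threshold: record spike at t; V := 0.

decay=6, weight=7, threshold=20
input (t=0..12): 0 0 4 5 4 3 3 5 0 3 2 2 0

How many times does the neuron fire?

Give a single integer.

t=0: input=0 -> V=0
t=1: input=0 -> V=0
t=2: input=4 -> V=0 FIRE
t=3: input=5 -> V=0 FIRE
t=4: input=4 -> V=0 FIRE
t=5: input=3 -> V=0 FIRE
t=6: input=3 -> V=0 FIRE
t=7: input=5 -> V=0 FIRE
t=8: input=0 -> V=0
t=9: input=3 -> V=0 FIRE
t=10: input=2 -> V=14
t=11: input=2 -> V=0 FIRE
t=12: input=0 -> V=0

Answer: 8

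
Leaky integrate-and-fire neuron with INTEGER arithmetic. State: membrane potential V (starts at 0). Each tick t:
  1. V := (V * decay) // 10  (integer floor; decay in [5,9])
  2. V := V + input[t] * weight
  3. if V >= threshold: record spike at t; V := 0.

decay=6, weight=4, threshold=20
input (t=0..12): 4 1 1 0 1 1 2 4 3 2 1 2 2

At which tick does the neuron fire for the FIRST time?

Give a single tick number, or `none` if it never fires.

t=0: input=4 -> V=16
t=1: input=1 -> V=13
t=2: input=1 -> V=11
t=3: input=0 -> V=6
t=4: input=1 -> V=7
t=5: input=1 -> V=8
t=6: input=2 -> V=12
t=7: input=4 -> V=0 FIRE
t=8: input=3 -> V=12
t=9: input=2 -> V=15
t=10: input=1 -> V=13
t=11: input=2 -> V=15
t=12: input=2 -> V=17

Answer: 7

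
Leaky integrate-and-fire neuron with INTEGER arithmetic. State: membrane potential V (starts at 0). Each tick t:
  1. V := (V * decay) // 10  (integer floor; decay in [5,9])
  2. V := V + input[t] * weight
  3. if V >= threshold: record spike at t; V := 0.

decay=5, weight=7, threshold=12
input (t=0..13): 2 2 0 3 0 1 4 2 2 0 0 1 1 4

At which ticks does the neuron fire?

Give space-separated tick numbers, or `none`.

t=0: input=2 -> V=0 FIRE
t=1: input=2 -> V=0 FIRE
t=2: input=0 -> V=0
t=3: input=3 -> V=0 FIRE
t=4: input=0 -> V=0
t=5: input=1 -> V=7
t=6: input=4 -> V=0 FIRE
t=7: input=2 -> V=0 FIRE
t=8: input=2 -> V=0 FIRE
t=9: input=0 -> V=0
t=10: input=0 -> V=0
t=11: input=1 -> V=7
t=12: input=1 -> V=10
t=13: input=4 -> V=0 FIRE

Answer: 0 1 3 6 7 8 13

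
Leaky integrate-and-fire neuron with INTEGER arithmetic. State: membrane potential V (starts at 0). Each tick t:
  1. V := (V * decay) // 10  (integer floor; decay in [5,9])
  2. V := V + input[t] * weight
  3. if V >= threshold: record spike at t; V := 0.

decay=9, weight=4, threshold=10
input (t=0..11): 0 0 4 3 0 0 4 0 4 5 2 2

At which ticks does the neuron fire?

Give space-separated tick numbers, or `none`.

Answer: 2 3 6 8 9 11

Derivation:
t=0: input=0 -> V=0
t=1: input=0 -> V=0
t=2: input=4 -> V=0 FIRE
t=3: input=3 -> V=0 FIRE
t=4: input=0 -> V=0
t=5: input=0 -> V=0
t=6: input=4 -> V=0 FIRE
t=7: input=0 -> V=0
t=8: input=4 -> V=0 FIRE
t=9: input=5 -> V=0 FIRE
t=10: input=2 -> V=8
t=11: input=2 -> V=0 FIRE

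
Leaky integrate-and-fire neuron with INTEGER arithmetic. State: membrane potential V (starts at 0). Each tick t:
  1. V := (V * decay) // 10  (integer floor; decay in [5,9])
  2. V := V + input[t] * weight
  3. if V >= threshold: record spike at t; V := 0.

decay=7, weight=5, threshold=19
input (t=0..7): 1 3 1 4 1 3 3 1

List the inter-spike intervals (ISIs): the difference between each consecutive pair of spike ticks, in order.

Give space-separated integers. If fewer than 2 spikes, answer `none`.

Answer: 3

Derivation:
t=0: input=1 -> V=5
t=1: input=3 -> V=18
t=2: input=1 -> V=17
t=3: input=4 -> V=0 FIRE
t=4: input=1 -> V=5
t=5: input=3 -> V=18
t=6: input=3 -> V=0 FIRE
t=7: input=1 -> V=5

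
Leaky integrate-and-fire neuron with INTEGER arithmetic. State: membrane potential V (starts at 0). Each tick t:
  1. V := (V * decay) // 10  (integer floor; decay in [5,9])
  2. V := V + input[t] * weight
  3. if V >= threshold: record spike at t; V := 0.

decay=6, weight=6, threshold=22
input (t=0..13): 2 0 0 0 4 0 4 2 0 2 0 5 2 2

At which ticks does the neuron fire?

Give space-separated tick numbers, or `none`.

t=0: input=2 -> V=12
t=1: input=0 -> V=7
t=2: input=0 -> V=4
t=3: input=0 -> V=2
t=4: input=4 -> V=0 FIRE
t=5: input=0 -> V=0
t=6: input=4 -> V=0 FIRE
t=7: input=2 -> V=12
t=8: input=0 -> V=7
t=9: input=2 -> V=16
t=10: input=0 -> V=9
t=11: input=5 -> V=0 FIRE
t=12: input=2 -> V=12
t=13: input=2 -> V=19

Answer: 4 6 11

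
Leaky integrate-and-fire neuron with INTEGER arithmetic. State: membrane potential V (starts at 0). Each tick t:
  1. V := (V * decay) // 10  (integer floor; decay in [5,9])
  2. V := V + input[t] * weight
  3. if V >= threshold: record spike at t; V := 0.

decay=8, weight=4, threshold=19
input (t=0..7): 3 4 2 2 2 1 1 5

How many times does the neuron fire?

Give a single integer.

Answer: 3

Derivation:
t=0: input=3 -> V=12
t=1: input=4 -> V=0 FIRE
t=2: input=2 -> V=8
t=3: input=2 -> V=14
t=4: input=2 -> V=0 FIRE
t=5: input=1 -> V=4
t=6: input=1 -> V=7
t=7: input=5 -> V=0 FIRE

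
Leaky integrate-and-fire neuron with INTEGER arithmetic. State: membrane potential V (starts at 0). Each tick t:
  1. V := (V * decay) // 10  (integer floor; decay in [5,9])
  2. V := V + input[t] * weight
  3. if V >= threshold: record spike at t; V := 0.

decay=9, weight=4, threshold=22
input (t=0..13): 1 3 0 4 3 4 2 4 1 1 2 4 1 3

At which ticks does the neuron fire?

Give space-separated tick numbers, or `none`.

t=0: input=1 -> V=4
t=1: input=3 -> V=15
t=2: input=0 -> V=13
t=3: input=4 -> V=0 FIRE
t=4: input=3 -> V=12
t=5: input=4 -> V=0 FIRE
t=6: input=2 -> V=8
t=7: input=4 -> V=0 FIRE
t=8: input=1 -> V=4
t=9: input=1 -> V=7
t=10: input=2 -> V=14
t=11: input=4 -> V=0 FIRE
t=12: input=1 -> V=4
t=13: input=3 -> V=15

Answer: 3 5 7 11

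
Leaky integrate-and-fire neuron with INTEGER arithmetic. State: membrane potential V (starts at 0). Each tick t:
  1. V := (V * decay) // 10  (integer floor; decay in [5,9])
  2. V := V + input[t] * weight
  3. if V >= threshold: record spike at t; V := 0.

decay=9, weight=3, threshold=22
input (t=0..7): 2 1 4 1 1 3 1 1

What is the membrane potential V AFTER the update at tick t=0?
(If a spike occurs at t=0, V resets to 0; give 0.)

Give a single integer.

t=0: input=2 -> V=6
t=1: input=1 -> V=8
t=2: input=4 -> V=19
t=3: input=1 -> V=20
t=4: input=1 -> V=21
t=5: input=3 -> V=0 FIRE
t=6: input=1 -> V=3
t=7: input=1 -> V=5

Answer: 6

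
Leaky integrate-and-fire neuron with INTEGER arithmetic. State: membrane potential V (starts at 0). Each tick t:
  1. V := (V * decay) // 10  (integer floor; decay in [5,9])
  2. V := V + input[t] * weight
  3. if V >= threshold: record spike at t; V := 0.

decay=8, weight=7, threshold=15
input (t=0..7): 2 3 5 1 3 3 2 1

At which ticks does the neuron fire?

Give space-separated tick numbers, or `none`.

Answer: 1 2 4 5 7

Derivation:
t=0: input=2 -> V=14
t=1: input=3 -> V=0 FIRE
t=2: input=5 -> V=0 FIRE
t=3: input=1 -> V=7
t=4: input=3 -> V=0 FIRE
t=5: input=3 -> V=0 FIRE
t=6: input=2 -> V=14
t=7: input=1 -> V=0 FIRE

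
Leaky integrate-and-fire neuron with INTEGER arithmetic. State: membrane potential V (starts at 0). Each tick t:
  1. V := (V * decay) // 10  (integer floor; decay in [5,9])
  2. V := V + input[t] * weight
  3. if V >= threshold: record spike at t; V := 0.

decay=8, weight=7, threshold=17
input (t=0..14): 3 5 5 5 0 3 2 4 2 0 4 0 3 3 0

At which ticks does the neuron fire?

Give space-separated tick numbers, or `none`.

Answer: 0 1 2 3 5 7 10 12 13

Derivation:
t=0: input=3 -> V=0 FIRE
t=1: input=5 -> V=0 FIRE
t=2: input=5 -> V=0 FIRE
t=3: input=5 -> V=0 FIRE
t=4: input=0 -> V=0
t=5: input=3 -> V=0 FIRE
t=6: input=2 -> V=14
t=7: input=4 -> V=0 FIRE
t=8: input=2 -> V=14
t=9: input=0 -> V=11
t=10: input=4 -> V=0 FIRE
t=11: input=0 -> V=0
t=12: input=3 -> V=0 FIRE
t=13: input=3 -> V=0 FIRE
t=14: input=0 -> V=0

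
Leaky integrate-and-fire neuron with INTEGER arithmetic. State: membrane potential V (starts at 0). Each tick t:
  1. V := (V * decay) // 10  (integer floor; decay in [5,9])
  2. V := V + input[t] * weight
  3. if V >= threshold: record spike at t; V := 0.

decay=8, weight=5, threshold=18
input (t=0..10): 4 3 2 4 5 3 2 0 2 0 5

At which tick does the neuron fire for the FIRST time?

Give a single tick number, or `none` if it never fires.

Answer: 0

Derivation:
t=0: input=4 -> V=0 FIRE
t=1: input=3 -> V=15
t=2: input=2 -> V=0 FIRE
t=3: input=4 -> V=0 FIRE
t=4: input=5 -> V=0 FIRE
t=5: input=3 -> V=15
t=6: input=2 -> V=0 FIRE
t=7: input=0 -> V=0
t=8: input=2 -> V=10
t=9: input=0 -> V=8
t=10: input=5 -> V=0 FIRE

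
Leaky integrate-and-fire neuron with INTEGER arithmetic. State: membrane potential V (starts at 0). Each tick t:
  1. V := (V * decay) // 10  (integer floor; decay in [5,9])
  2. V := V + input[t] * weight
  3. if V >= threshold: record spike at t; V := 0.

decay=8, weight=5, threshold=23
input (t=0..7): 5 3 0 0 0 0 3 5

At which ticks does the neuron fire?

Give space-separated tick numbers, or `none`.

Answer: 0 7

Derivation:
t=0: input=5 -> V=0 FIRE
t=1: input=3 -> V=15
t=2: input=0 -> V=12
t=3: input=0 -> V=9
t=4: input=0 -> V=7
t=5: input=0 -> V=5
t=6: input=3 -> V=19
t=7: input=5 -> V=0 FIRE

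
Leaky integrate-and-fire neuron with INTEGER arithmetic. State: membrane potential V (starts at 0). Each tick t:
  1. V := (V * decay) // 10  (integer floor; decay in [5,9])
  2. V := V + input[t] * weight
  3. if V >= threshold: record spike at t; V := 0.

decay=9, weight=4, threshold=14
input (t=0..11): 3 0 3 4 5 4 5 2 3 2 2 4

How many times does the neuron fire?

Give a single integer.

Answer: 8

Derivation:
t=0: input=3 -> V=12
t=1: input=0 -> V=10
t=2: input=3 -> V=0 FIRE
t=3: input=4 -> V=0 FIRE
t=4: input=5 -> V=0 FIRE
t=5: input=4 -> V=0 FIRE
t=6: input=5 -> V=0 FIRE
t=7: input=2 -> V=8
t=8: input=3 -> V=0 FIRE
t=9: input=2 -> V=8
t=10: input=2 -> V=0 FIRE
t=11: input=4 -> V=0 FIRE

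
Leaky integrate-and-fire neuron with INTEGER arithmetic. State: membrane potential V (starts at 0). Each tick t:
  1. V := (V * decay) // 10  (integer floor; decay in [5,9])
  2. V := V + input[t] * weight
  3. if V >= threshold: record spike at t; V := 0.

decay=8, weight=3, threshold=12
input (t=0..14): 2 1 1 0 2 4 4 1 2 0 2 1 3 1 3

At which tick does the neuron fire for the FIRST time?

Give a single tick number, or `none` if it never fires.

Answer: 5

Derivation:
t=0: input=2 -> V=6
t=1: input=1 -> V=7
t=2: input=1 -> V=8
t=3: input=0 -> V=6
t=4: input=2 -> V=10
t=5: input=4 -> V=0 FIRE
t=6: input=4 -> V=0 FIRE
t=7: input=1 -> V=3
t=8: input=2 -> V=8
t=9: input=0 -> V=6
t=10: input=2 -> V=10
t=11: input=1 -> V=11
t=12: input=3 -> V=0 FIRE
t=13: input=1 -> V=3
t=14: input=3 -> V=11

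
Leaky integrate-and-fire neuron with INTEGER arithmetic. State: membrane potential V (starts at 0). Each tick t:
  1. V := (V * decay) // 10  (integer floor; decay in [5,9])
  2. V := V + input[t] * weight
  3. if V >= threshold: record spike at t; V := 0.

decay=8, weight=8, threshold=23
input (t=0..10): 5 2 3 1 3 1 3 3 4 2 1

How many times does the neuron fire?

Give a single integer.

t=0: input=5 -> V=0 FIRE
t=1: input=2 -> V=16
t=2: input=3 -> V=0 FIRE
t=3: input=1 -> V=8
t=4: input=3 -> V=0 FIRE
t=5: input=1 -> V=8
t=6: input=3 -> V=0 FIRE
t=7: input=3 -> V=0 FIRE
t=8: input=4 -> V=0 FIRE
t=9: input=2 -> V=16
t=10: input=1 -> V=20

Answer: 6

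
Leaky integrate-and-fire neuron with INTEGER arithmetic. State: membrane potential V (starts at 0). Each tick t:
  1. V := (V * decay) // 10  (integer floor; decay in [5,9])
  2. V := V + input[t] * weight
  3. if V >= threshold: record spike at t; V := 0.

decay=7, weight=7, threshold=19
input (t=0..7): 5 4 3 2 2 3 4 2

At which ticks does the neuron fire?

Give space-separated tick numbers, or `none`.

t=0: input=5 -> V=0 FIRE
t=1: input=4 -> V=0 FIRE
t=2: input=3 -> V=0 FIRE
t=3: input=2 -> V=14
t=4: input=2 -> V=0 FIRE
t=5: input=3 -> V=0 FIRE
t=6: input=4 -> V=0 FIRE
t=7: input=2 -> V=14

Answer: 0 1 2 4 5 6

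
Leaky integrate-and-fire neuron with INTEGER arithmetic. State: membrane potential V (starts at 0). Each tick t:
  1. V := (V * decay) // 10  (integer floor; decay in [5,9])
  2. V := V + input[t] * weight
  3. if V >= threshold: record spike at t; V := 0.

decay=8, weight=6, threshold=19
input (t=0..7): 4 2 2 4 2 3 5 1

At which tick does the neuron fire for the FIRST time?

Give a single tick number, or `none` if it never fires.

Answer: 0

Derivation:
t=0: input=4 -> V=0 FIRE
t=1: input=2 -> V=12
t=2: input=2 -> V=0 FIRE
t=3: input=4 -> V=0 FIRE
t=4: input=2 -> V=12
t=5: input=3 -> V=0 FIRE
t=6: input=5 -> V=0 FIRE
t=7: input=1 -> V=6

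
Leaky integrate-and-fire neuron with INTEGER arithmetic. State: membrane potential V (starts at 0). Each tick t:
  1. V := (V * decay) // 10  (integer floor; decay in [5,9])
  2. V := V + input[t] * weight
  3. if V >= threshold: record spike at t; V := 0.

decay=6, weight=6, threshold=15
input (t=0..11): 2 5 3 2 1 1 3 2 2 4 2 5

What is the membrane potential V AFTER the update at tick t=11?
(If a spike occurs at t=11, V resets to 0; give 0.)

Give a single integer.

Answer: 0

Derivation:
t=0: input=2 -> V=12
t=1: input=5 -> V=0 FIRE
t=2: input=3 -> V=0 FIRE
t=3: input=2 -> V=12
t=4: input=1 -> V=13
t=5: input=1 -> V=13
t=6: input=3 -> V=0 FIRE
t=7: input=2 -> V=12
t=8: input=2 -> V=0 FIRE
t=9: input=4 -> V=0 FIRE
t=10: input=2 -> V=12
t=11: input=5 -> V=0 FIRE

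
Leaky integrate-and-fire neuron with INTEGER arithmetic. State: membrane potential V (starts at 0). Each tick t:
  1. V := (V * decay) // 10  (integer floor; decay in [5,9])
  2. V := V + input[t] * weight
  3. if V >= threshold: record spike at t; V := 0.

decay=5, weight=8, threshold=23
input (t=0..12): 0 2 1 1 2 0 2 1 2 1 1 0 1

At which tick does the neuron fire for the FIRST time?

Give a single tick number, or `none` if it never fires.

Answer: 4

Derivation:
t=0: input=0 -> V=0
t=1: input=2 -> V=16
t=2: input=1 -> V=16
t=3: input=1 -> V=16
t=4: input=2 -> V=0 FIRE
t=5: input=0 -> V=0
t=6: input=2 -> V=16
t=7: input=1 -> V=16
t=8: input=2 -> V=0 FIRE
t=9: input=1 -> V=8
t=10: input=1 -> V=12
t=11: input=0 -> V=6
t=12: input=1 -> V=11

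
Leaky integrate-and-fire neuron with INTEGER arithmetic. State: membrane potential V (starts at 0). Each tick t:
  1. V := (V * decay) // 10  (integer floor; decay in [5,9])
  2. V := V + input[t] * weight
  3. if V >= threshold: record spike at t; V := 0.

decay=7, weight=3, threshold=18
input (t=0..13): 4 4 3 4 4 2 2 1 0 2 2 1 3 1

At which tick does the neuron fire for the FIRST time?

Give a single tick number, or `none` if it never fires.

Answer: 1

Derivation:
t=0: input=4 -> V=12
t=1: input=4 -> V=0 FIRE
t=2: input=3 -> V=9
t=3: input=4 -> V=0 FIRE
t=4: input=4 -> V=12
t=5: input=2 -> V=14
t=6: input=2 -> V=15
t=7: input=1 -> V=13
t=8: input=0 -> V=9
t=9: input=2 -> V=12
t=10: input=2 -> V=14
t=11: input=1 -> V=12
t=12: input=3 -> V=17
t=13: input=1 -> V=14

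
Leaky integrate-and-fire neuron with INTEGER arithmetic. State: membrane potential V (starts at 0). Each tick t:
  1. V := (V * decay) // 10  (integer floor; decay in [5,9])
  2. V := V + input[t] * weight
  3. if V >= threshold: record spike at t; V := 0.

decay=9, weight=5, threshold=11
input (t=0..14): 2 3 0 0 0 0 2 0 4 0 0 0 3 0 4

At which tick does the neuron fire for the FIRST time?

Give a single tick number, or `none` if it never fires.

Answer: 1

Derivation:
t=0: input=2 -> V=10
t=1: input=3 -> V=0 FIRE
t=2: input=0 -> V=0
t=3: input=0 -> V=0
t=4: input=0 -> V=0
t=5: input=0 -> V=0
t=6: input=2 -> V=10
t=7: input=0 -> V=9
t=8: input=4 -> V=0 FIRE
t=9: input=0 -> V=0
t=10: input=0 -> V=0
t=11: input=0 -> V=0
t=12: input=3 -> V=0 FIRE
t=13: input=0 -> V=0
t=14: input=4 -> V=0 FIRE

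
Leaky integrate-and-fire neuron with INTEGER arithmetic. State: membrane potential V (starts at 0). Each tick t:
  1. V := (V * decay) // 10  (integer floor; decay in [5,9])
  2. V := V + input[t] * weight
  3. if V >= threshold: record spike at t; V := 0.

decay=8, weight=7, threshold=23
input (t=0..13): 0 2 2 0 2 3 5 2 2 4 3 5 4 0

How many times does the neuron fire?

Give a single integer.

t=0: input=0 -> V=0
t=1: input=2 -> V=14
t=2: input=2 -> V=0 FIRE
t=3: input=0 -> V=0
t=4: input=2 -> V=14
t=5: input=3 -> V=0 FIRE
t=6: input=5 -> V=0 FIRE
t=7: input=2 -> V=14
t=8: input=2 -> V=0 FIRE
t=9: input=4 -> V=0 FIRE
t=10: input=3 -> V=21
t=11: input=5 -> V=0 FIRE
t=12: input=4 -> V=0 FIRE
t=13: input=0 -> V=0

Answer: 7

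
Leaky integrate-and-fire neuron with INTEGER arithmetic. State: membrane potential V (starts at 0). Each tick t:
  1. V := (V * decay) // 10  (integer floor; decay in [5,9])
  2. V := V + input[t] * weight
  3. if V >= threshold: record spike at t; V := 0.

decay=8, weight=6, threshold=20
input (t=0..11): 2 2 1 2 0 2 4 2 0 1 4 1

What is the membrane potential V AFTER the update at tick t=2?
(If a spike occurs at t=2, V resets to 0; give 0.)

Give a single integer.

Answer: 6

Derivation:
t=0: input=2 -> V=12
t=1: input=2 -> V=0 FIRE
t=2: input=1 -> V=6
t=3: input=2 -> V=16
t=4: input=0 -> V=12
t=5: input=2 -> V=0 FIRE
t=6: input=4 -> V=0 FIRE
t=7: input=2 -> V=12
t=8: input=0 -> V=9
t=9: input=1 -> V=13
t=10: input=4 -> V=0 FIRE
t=11: input=1 -> V=6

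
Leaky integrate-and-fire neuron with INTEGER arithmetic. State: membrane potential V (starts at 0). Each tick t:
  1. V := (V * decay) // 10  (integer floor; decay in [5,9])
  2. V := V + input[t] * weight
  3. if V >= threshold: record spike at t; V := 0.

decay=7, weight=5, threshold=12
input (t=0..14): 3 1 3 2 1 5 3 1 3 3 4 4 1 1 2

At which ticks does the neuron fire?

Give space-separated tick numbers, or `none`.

Answer: 0 2 4 5 6 8 9 10 11 14

Derivation:
t=0: input=3 -> V=0 FIRE
t=1: input=1 -> V=5
t=2: input=3 -> V=0 FIRE
t=3: input=2 -> V=10
t=4: input=1 -> V=0 FIRE
t=5: input=5 -> V=0 FIRE
t=6: input=3 -> V=0 FIRE
t=7: input=1 -> V=5
t=8: input=3 -> V=0 FIRE
t=9: input=3 -> V=0 FIRE
t=10: input=4 -> V=0 FIRE
t=11: input=4 -> V=0 FIRE
t=12: input=1 -> V=5
t=13: input=1 -> V=8
t=14: input=2 -> V=0 FIRE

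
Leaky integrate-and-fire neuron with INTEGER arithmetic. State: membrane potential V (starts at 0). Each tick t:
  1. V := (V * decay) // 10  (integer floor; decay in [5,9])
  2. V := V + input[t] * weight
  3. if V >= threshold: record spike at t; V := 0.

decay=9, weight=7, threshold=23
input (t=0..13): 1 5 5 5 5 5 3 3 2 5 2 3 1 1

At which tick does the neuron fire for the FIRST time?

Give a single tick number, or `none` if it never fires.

t=0: input=1 -> V=7
t=1: input=5 -> V=0 FIRE
t=2: input=5 -> V=0 FIRE
t=3: input=5 -> V=0 FIRE
t=4: input=5 -> V=0 FIRE
t=5: input=5 -> V=0 FIRE
t=6: input=3 -> V=21
t=7: input=3 -> V=0 FIRE
t=8: input=2 -> V=14
t=9: input=5 -> V=0 FIRE
t=10: input=2 -> V=14
t=11: input=3 -> V=0 FIRE
t=12: input=1 -> V=7
t=13: input=1 -> V=13

Answer: 1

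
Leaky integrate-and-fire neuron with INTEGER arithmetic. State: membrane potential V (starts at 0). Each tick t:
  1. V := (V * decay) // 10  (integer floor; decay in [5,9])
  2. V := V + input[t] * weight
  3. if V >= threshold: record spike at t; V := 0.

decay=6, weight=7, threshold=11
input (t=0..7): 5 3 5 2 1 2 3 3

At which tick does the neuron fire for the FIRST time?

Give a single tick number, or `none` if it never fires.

Answer: 0

Derivation:
t=0: input=5 -> V=0 FIRE
t=1: input=3 -> V=0 FIRE
t=2: input=5 -> V=0 FIRE
t=3: input=2 -> V=0 FIRE
t=4: input=1 -> V=7
t=5: input=2 -> V=0 FIRE
t=6: input=3 -> V=0 FIRE
t=7: input=3 -> V=0 FIRE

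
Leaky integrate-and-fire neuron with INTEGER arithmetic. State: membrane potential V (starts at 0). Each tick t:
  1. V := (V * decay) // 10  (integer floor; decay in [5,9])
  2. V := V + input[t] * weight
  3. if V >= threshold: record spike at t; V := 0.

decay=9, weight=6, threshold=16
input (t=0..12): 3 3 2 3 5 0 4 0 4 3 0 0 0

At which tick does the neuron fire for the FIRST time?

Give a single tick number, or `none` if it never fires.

Answer: 0

Derivation:
t=0: input=3 -> V=0 FIRE
t=1: input=3 -> V=0 FIRE
t=2: input=2 -> V=12
t=3: input=3 -> V=0 FIRE
t=4: input=5 -> V=0 FIRE
t=5: input=0 -> V=0
t=6: input=4 -> V=0 FIRE
t=7: input=0 -> V=0
t=8: input=4 -> V=0 FIRE
t=9: input=3 -> V=0 FIRE
t=10: input=0 -> V=0
t=11: input=0 -> V=0
t=12: input=0 -> V=0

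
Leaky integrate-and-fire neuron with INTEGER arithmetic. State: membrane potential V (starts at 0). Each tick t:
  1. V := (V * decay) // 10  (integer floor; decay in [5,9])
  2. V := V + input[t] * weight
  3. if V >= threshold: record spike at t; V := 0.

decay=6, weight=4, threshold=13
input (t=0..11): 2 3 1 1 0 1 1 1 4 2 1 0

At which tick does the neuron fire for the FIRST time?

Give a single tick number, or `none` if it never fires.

Answer: 1

Derivation:
t=0: input=2 -> V=8
t=1: input=3 -> V=0 FIRE
t=2: input=1 -> V=4
t=3: input=1 -> V=6
t=4: input=0 -> V=3
t=5: input=1 -> V=5
t=6: input=1 -> V=7
t=7: input=1 -> V=8
t=8: input=4 -> V=0 FIRE
t=9: input=2 -> V=8
t=10: input=1 -> V=8
t=11: input=0 -> V=4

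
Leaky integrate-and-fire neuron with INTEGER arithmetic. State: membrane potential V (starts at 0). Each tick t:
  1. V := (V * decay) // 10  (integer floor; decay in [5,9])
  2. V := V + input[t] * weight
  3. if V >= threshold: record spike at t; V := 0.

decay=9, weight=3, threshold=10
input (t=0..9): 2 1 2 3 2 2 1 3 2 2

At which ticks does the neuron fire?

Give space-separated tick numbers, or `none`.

t=0: input=2 -> V=6
t=1: input=1 -> V=8
t=2: input=2 -> V=0 FIRE
t=3: input=3 -> V=9
t=4: input=2 -> V=0 FIRE
t=5: input=2 -> V=6
t=6: input=1 -> V=8
t=7: input=3 -> V=0 FIRE
t=8: input=2 -> V=6
t=9: input=2 -> V=0 FIRE

Answer: 2 4 7 9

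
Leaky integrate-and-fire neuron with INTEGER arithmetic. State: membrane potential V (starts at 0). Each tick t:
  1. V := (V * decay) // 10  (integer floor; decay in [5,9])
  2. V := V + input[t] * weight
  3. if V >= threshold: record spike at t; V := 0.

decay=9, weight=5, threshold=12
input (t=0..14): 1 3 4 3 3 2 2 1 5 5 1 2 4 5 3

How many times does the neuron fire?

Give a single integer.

Answer: 11

Derivation:
t=0: input=1 -> V=5
t=1: input=3 -> V=0 FIRE
t=2: input=4 -> V=0 FIRE
t=3: input=3 -> V=0 FIRE
t=4: input=3 -> V=0 FIRE
t=5: input=2 -> V=10
t=6: input=2 -> V=0 FIRE
t=7: input=1 -> V=5
t=8: input=5 -> V=0 FIRE
t=9: input=5 -> V=0 FIRE
t=10: input=1 -> V=5
t=11: input=2 -> V=0 FIRE
t=12: input=4 -> V=0 FIRE
t=13: input=5 -> V=0 FIRE
t=14: input=3 -> V=0 FIRE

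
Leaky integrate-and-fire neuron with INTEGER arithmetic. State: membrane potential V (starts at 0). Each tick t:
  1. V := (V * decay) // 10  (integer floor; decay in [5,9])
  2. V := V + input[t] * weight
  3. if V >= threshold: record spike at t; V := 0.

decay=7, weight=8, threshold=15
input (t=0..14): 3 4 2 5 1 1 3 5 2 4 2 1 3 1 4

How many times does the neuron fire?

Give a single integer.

Answer: 11

Derivation:
t=0: input=3 -> V=0 FIRE
t=1: input=4 -> V=0 FIRE
t=2: input=2 -> V=0 FIRE
t=3: input=5 -> V=0 FIRE
t=4: input=1 -> V=8
t=5: input=1 -> V=13
t=6: input=3 -> V=0 FIRE
t=7: input=5 -> V=0 FIRE
t=8: input=2 -> V=0 FIRE
t=9: input=4 -> V=0 FIRE
t=10: input=2 -> V=0 FIRE
t=11: input=1 -> V=8
t=12: input=3 -> V=0 FIRE
t=13: input=1 -> V=8
t=14: input=4 -> V=0 FIRE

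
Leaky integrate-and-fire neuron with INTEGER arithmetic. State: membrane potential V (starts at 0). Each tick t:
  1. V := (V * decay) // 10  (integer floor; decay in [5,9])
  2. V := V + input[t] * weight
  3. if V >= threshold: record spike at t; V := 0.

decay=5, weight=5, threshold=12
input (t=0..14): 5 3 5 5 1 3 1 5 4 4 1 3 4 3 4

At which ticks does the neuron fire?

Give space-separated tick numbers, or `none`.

Answer: 0 1 2 3 5 7 8 9 11 12 13 14

Derivation:
t=0: input=5 -> V=0 FIRE
t=1: input=3 -> V=0 FIRE
t=2: input=5 -> V=0 FIRE
t=3: input=5 -> V=0 FIRE
t=4: input=1 -> V=5
t=5: input=3 -> V=0 FIRE
t=6: input=1 -> V=5
t=7: input=5 -> V=0 FIRE
t=8: input=4 -> V=0 FIRE
t=9: input=4 -> V=0 FIRE
t=10: input=1 -> V=5
t=11: input=3 -> V=0 FIRE
t=12: input=4 -> V=0 FIRE
t=13: input=3 -> V=0 FIRE
t=14: input=4 -> V=0 FIRE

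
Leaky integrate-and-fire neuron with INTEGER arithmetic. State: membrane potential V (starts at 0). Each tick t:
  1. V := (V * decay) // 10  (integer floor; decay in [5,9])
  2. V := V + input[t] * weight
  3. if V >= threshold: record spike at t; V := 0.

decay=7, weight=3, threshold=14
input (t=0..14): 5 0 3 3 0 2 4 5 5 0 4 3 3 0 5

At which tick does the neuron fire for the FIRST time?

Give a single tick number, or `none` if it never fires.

t=0: input=5 -> V=0 FIRE
t=1: input=0 -> V=0
t=2: input=3 -> V=9
t=3: input=3 -> V=0 FIRE
t=4: input=0 -> V=0
t=5: input=2 -> V=6
t=6: input=4 -> V=0 FIRE
t=7: input=5 -> V=0 FIRE
t=8: input=5 -> V=0 FIRE
t=9: input=0 -> V=0
t=10: input=4 -> V=12
t=11: input=3 -> V=0 FIRE
t=12: input=3 -> V=9
t=13: input=0 -> V=6
t=14: input=5 -> V=0 FIRE

Answer: 0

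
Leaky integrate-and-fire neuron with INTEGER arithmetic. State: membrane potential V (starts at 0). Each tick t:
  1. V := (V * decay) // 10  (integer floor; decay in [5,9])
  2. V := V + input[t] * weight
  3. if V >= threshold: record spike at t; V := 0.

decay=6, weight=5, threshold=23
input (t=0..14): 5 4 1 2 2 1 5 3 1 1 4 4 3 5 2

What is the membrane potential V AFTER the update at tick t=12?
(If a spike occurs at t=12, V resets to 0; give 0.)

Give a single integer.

Answer: 0

Derivation:
t=0: input=5 -> V=0 FIRE
t=1: input=4 -> V=20
t=2: input=1 -> V=17
t=3: input=2 -> V=20
t=4: input=2 -> V=22
t=5: input=1 -> V=18
t=6: input=5 -> V=0 FIRE
t=7: input=3 -> V=15
t=8: input=1 -> V=14
t=9: input=1 -> V=13
t=10: input=4 -> V=0 FIRE
t=11: input=4 -> V=20
t=12: input=3 -> V=0 FIRE
t=13: input=5 -> V=0 FIRE
t=14: input=2 -> V=10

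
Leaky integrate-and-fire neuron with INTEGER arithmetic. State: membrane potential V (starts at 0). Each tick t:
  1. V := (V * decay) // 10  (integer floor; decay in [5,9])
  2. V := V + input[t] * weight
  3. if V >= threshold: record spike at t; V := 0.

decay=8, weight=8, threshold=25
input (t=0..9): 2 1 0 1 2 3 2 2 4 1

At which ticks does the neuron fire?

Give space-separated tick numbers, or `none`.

t=0: input=2 -> V=16
t=1: input=1 -> V=20
t=2: input=0 -> V=16
t=3: input=1 -> V=20
t=4: input=2 -> V=0 FIRE
t=5: input=3 -> V=24
t=6: input=2 -> V=0 FIRE
t=7: input=2 -> V=16
t=8: input=4 -> V=0 FIRE
t=9: input=1 -> V=8

Answer: 4 6 8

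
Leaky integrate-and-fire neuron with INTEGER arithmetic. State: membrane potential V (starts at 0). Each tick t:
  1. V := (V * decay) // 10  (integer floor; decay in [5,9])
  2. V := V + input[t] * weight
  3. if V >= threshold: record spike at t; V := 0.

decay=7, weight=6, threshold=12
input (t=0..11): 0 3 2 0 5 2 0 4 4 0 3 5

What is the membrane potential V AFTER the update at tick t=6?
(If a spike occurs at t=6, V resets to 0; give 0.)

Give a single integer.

t=0: input=0 -> V=0
t=1: input=3 -> V=0 FIRE
t=2: input=2 -> V=0 FIRE
t=3: input=0 -> V=0
t=4: input=5 -> V=0 FIRE
t=5: input=2 -> V=0 FIRE
t=6: input=0 -> V=0
t=7: input=4 -> V=0 FIRE
t=8: input=4 -> V=0 FIRE
t=9: input=0 -> V=0
t=10: input=3 -> V=0 FIRE
t=11: input=5 -> V=0 FIRE

Answer: 0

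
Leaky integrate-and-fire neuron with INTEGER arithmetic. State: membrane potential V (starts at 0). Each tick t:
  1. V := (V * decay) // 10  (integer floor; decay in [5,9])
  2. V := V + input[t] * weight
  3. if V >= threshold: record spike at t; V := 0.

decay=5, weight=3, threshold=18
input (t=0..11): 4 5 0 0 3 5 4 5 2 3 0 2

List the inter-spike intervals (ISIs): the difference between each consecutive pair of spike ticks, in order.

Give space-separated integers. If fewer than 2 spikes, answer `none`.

Answer: 4 2

Derivation:
t=0: input=4 -> V=12
t=1: input=5 -> V=0 FIRE
t=2: input=0 -> V=0
t=3: input=0 -> V=0
t=4: input=3 -> V=9
t=5: input=5 -> V=0 FIRE
t=6: input=4 -> V=12
t=7: input=5 -> V=0 FIRE
t=8: input=2 -> V=6
t=9: input=3 -> V=12
t=10: input=0 -> V=6
t=11: input=2 -> V=9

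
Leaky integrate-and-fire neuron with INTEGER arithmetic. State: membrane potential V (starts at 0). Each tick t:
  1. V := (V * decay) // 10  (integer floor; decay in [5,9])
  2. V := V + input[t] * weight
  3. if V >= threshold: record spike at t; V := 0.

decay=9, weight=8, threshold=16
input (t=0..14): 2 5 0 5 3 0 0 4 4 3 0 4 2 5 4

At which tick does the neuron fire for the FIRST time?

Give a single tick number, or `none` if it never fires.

Answer: 0

Derivation:
t=0: input=2 -> V=0 FIRE
t=1: input=5 -> V=0 FIRE
t=2: input=0 -> V=0
t=3: input=5 -> V=0 FIRE
t=4: input=3 -> V=0 FIRE
t=5: input=0 -> V=0
t=6: input=0 -> V=0
t=7: input=4 -> V=0 FIRE
t=8: input=4 -> V=0 FIRE
t=9: input=3 -> V=0 FIRE
t=10: input=0 -> V=0
t=11: input=4 -> V=0 FIRE
t=12: input=2 -> V=0 FIRE
t=13: input=5 -> V=0 FIRE
t=14: input=4 -> V=0 FIRE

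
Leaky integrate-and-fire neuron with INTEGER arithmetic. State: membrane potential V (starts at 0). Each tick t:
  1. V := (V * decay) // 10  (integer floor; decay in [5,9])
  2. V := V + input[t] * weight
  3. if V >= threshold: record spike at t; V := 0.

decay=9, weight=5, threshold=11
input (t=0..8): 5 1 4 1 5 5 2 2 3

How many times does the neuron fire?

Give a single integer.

t=0: input=5 -> V=0 FIRE
t=1: input=1 -> V=5
t=2: input=4 -> V=0 FIRE
t=3: input=1 -> V=5
t=4: input=5 -> V=0 FIRE
t=5: input=5 -> V=0 FIRE
t=6: input=2 -> V=10
t=7: input=2 -> V=0 FIRE
t=8: input=3 -> V=0 FIRE

Answer: 6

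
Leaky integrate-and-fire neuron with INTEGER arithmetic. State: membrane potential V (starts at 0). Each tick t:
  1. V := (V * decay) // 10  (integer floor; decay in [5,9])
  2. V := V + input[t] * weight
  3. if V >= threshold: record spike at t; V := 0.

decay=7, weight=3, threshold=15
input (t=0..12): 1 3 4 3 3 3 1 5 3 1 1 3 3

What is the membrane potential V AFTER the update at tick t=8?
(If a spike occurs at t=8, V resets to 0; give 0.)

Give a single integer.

t=0: input=1 -> V=3
t=1: input=3 -> V=11
t=2: input=4 -> V=0 FIRE
t=3: input=3 -> V=9
t=4: input=3 -> V=0 FIRE
t=5: input=3 -> V=9
t=6: input=1 -> V=9
t=7: input=5 -> V=0 FIRE
t=8: input=3 -> V=9
t=9: input=1 -> V=9
t=10: input=1 -> V=9
t=11: input=3 -> V=0 FIRE
t=12: input=3 -> V=9

Answer: 9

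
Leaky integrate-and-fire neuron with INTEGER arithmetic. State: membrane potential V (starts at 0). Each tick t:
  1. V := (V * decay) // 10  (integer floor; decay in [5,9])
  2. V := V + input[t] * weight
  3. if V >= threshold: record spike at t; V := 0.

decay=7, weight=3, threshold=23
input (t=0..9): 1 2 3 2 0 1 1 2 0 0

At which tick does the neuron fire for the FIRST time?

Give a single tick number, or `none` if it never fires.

t=0: input=1 -> V=3
t=1: input=2 -> V=8
t=2: input=3 -> V=14
t=3: input=2 -> V=15
t=4: input=0 -> V=10
t=5: input=1 -> V=10
t=6: input=1 -> V=10
t=7: input=2 -> V=13
t=8: input=0 -> V=9
t=9: input=0 -> V=6

Answer: none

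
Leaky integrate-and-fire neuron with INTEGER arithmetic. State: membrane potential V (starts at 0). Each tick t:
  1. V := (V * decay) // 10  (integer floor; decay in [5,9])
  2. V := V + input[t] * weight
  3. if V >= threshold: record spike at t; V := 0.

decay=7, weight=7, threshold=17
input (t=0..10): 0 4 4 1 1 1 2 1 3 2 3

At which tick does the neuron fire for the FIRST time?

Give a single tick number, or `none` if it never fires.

t=0: input=0 -> V=0
t=1: input=4 -> V=0 FIRE
t=2: input=4 -> V=0 FIRE
t=3: input=1 -> V=7
t=4: input=1 -> V=11
t=5: input=1 -> V=14
t=6: input=2 -> V=0 FIRE
t=7: input=1 -> V=7
t=8: input=3 -> V=0 FIRE
t=9: input=2 -> V=14
t=10: input=3 -> V=0 FIRE

Answer: 1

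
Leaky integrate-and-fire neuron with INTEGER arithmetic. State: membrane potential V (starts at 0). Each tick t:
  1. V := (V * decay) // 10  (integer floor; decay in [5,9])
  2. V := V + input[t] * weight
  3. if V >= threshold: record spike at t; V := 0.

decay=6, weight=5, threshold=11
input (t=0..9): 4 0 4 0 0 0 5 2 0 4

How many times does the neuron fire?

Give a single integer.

t=0: input=4 -> V=0 FIRE
t=1: input=0 -> V=0
t=2: input=4 -> V=0 FIRE
t=3: input=0 -> V=0
t=4: input=0 -> V=0
t=5: input=0 -> V=0
t=6: input=5 -> V=0 FIRE
t=7: input=2 -> V=10
t=8: input=0 -> V=6
t=9: input=4 -> V=0 FIRE

Answer: 4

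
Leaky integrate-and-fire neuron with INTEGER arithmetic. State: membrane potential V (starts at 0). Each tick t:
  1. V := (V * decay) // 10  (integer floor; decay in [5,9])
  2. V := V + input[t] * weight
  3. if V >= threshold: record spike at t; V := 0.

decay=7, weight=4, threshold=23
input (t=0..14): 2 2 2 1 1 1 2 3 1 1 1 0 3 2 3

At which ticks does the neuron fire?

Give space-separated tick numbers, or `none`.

Answer: 7 14

Derivation:
t=0: input=2 -> V=8
t=1: input=2 -> V=13
t=2: input=2 -> V=17
t=3: input=1 -> V=15
t=4: input=1 -> V=14
t=5: input=1 -> V=13
t=6: input=2 -> V=17
t=7: input=3 -> V=0 FIRE
t=8: input=1 -> V=4
t=9: input=1 -> V=6
t=10: input=1 -> V=8
t=11: input=0 -> V=5
t=12: input=3 -> V=15
t=13: input=2 -> V=18
t=14: input=3 -> V=0 FIRE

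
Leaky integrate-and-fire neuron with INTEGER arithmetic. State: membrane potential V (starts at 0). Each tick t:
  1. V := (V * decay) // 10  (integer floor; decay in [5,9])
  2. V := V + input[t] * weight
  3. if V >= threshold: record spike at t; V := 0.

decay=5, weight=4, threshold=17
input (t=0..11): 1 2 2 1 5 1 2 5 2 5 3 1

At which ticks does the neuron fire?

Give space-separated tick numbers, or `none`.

Answer: 4 7 9

Derivation:
t=0: input=1 -> V=4
t=1: input=2 -> V=10
t=2: input=2 -> V=13
t=3: input=1 -> V=10
t=4: input=5 -> V=0 FIRE
t=5: input=1 -> V=4
t=6: input=2 -> V=10
t=7: input=5 -> V=0 FIRE
t=8: input=2 -> V=8
t=9: input=5 -> V=0 FIRE
t=10: input=3 -> V=12
t=11: input=1 -> V=10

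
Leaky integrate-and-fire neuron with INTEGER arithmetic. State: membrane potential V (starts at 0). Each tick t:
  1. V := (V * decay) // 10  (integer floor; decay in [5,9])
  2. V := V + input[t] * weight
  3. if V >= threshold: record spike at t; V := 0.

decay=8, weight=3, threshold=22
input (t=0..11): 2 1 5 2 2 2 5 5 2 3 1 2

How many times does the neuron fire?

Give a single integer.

t=0: input=2 -> V=6
t=1: input=1 -> V=7
t=2: input=5 -> V=20
t=3: input=2 -> V=0 FIRE
t=4: input=2 -> V=6
t=5: input=2 -> V=10
t=6: input=5 -> V=0 FIRE
t=7: input=5 -> V=15
t=8: input=2 -> V=18
t=9: input=3 -> V=0 FIRE
t=10: input=1 -> V=3
t=11: input=2 -> V=8

Answer: 3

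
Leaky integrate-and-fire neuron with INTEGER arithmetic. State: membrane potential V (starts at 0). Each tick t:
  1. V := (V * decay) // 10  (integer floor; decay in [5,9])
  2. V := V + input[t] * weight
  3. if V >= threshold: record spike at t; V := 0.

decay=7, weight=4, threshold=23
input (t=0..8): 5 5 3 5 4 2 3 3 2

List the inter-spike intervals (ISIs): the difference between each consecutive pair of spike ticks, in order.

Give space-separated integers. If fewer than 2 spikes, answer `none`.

Answer: 2 3

Derivation:
t=0: input=5 -> V=20
t=1: input=5 -> V=0 FIRE
t=2: input=3 -> V=12
t=3: input=5 -> V=0 FIRE
t=4: input=4 -> V=16
t=5: input=2 -> V=19
t=6: input=3 -> V=0 FIRE
t=7: input=3 -> V=12
t=8: input=2 -> V=16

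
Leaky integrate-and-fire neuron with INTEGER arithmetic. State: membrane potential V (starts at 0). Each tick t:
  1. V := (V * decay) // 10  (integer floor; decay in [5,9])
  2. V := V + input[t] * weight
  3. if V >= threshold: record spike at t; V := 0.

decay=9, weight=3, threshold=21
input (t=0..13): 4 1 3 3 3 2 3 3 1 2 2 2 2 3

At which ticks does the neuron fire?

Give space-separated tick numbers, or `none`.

Answer: 3 6 11

Derivation:
t=0: input=4 -> V=12
t=1: input=1 -> V=13
t=2: input=3 -> V=20
t=3: input=3 -> V=0 FIRE
t=4: input=3 -> V=9
t=5: input=2 -> V=14
t=6: input=3 -> V=0 FIRE
t=7: input=3 -> V=9
t=8: input=1 -> V=11
t=9: input=2 -> V=15
t=10: input=2 -> V=19
t=11: input=2 -> V=0 FIRE
t=12: input=2 -> V=6
t=13: input=3 -> V=14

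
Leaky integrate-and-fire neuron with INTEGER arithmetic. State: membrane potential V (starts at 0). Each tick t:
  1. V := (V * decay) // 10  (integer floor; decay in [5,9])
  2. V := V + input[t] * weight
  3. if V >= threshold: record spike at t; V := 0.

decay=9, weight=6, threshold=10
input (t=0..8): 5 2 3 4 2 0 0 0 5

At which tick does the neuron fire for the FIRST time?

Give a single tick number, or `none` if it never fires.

t=0: input=5 -> V=0 FIRE
t=1: input=2 -> V=0 FIRE
t=2: input=3 -> V=0 FIRE
t=3: input=4 -> V=0 FIRE
t=4: input=2 -> V=0 FIRE
t=5: input=0 -> V=0
t=6: input=0 -> V=0
t=7: input=0 -> V=0
t=8: input=5 -> V=0 FIRE

Answer: 0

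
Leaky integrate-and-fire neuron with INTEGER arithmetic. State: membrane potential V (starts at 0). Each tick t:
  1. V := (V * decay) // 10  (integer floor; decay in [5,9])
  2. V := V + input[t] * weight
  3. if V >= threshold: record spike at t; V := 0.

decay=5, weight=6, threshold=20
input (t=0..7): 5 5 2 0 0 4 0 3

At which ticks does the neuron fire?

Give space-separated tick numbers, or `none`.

Answer: 0 1 5

Derivation:
t=0: input=5 -> V=0 FIRE
t=1: input=5 -> V=0 FIRE
t=2: input=2 -> V=12
t=3: input=0 -> V=6
t=4: input=0 -> V=3
t=5: input=4 -> V=0 FIRE
t=6: input=0 -> V=0
t=7: input=3 -> V=18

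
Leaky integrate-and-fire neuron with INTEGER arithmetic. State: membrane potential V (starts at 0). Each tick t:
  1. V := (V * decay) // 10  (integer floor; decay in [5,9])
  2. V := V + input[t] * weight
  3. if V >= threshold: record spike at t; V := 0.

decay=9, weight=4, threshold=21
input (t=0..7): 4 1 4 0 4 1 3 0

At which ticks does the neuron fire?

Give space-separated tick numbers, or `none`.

Answer: 2 6

Derivation:
t=0: input=4 -> V=16
t=1: input=1 -> V=18
t=2: input=4 -> V=0 FIRE
t=3: input=0 -> V=0
t=4: input=4 -> V=16
t=5: input=1 -> V=18
t=6: input=3 -> V=0 FIRE
t=7: input=0 -> V=0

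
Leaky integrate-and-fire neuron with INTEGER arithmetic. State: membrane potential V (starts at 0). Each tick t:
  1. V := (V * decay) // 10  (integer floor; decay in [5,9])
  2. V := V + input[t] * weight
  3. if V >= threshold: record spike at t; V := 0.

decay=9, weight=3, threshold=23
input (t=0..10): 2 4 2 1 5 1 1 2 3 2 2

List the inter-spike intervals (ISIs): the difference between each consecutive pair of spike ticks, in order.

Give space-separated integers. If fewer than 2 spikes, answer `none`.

t=0: input=2 -> V=6
t=1: input=4 -> V=17
t=2: input=2 -> V=21
t=3: input=1 -> V=21
t=4: input=5 -> V=0 FIRE
t=5: input=1 -> V=3
t=6: input=1 -> V=5
t=7: input=2 -> V=10
t=8: input=3 -> V=18
t=9: input=2 -> V=22
t=10: input=2 -> V=0 FIRE

Answer: 6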